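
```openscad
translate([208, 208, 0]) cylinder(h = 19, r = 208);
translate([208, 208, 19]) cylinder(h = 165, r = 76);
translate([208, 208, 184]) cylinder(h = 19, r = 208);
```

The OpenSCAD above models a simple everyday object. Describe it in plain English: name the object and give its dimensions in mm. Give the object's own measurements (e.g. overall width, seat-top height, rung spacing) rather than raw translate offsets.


A spool: two coaxial disc flanges of radius 208 mm and thickness 19 mm, joined by a core cylinder of radius 76 mm and height 165 mm. The lower flange rests on z = 0 and the three cylinders share a vertical axis.


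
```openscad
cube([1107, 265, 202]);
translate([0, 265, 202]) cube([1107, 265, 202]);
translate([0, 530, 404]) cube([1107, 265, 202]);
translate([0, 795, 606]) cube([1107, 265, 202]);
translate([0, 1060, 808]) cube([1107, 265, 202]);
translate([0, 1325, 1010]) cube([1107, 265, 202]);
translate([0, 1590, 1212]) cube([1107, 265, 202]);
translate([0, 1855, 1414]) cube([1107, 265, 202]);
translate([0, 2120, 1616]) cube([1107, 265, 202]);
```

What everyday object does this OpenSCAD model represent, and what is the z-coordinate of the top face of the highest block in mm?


A staircase. The total rise is 1818 mm.

9 identical blocks, each offset up and back from the previous — a staircase. Each step is 202 mm tall and there are 9 of them, so the total rise is 9 × 202 = 1818 mm.


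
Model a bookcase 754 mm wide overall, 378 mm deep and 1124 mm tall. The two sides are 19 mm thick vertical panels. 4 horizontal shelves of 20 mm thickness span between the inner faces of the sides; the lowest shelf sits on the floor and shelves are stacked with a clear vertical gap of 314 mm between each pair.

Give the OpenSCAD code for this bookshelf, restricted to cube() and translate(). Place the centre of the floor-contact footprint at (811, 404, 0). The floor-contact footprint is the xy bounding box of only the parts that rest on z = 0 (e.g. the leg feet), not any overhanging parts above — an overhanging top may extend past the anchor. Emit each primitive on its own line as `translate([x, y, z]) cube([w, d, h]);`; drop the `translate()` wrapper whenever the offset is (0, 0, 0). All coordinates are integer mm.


translate([434, 215, 0]) cube([19, 378, 1124]);
translate([1169, 215, 0]) cube([19, 378, 1124]);
translate([453, 215, 0]) cube([716, 378, 20]);
translate([453, 215, 334]) cube([716, 378, 20]);
translate([453, 215, 668]) cube([716, 378, 20]);
translate([453, 215, 1002]) cube([716, 378, 20]);


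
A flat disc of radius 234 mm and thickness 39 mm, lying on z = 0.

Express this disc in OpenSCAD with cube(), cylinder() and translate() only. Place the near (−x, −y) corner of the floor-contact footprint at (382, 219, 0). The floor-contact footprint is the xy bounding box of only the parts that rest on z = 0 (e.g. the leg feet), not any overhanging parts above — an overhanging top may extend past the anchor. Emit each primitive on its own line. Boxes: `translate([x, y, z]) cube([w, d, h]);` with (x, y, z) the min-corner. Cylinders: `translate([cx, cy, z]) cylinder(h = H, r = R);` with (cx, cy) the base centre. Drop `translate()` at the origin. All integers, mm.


translate([616, 453, 0]) cylinder(h = 39, r = 234);


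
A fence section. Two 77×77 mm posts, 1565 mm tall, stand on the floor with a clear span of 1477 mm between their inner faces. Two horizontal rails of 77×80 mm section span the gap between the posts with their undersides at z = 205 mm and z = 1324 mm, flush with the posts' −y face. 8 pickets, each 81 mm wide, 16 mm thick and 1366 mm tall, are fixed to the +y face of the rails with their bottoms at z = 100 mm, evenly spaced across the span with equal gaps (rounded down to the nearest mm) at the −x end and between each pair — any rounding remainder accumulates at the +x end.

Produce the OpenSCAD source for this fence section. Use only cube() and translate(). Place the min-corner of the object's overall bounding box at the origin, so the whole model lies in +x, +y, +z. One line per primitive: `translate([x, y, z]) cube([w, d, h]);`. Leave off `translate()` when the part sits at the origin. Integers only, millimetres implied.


cube([77, 77, 1565]);
translate([1554, 0, 0]) cube([77, 77, 1565]);
translate([77, 0, 205]) cube([1477, 77, 80]);
translate([77, 0, 1324]) cube([1477, 77, 80]);
translate([169, 77, 100]) cube([81, 16, 1366]);
translate([342, 77, 100]) cube([81, 16, 1366]);
translate([515, 77, 100]) cube([81, 16, 1366]);
translate([688, 77, 100]) cube([81, 16, 1366]);
translate([861, 77, 100]) cube([81, 16, 1366]);
translate([1034, 77, 100]) cube([81, 16, 1366]);
translate([1207, 77, 100]) cube([81, 16, 1366]);
translate([1380, 77, 100]) cube([81, 16, 1366]);


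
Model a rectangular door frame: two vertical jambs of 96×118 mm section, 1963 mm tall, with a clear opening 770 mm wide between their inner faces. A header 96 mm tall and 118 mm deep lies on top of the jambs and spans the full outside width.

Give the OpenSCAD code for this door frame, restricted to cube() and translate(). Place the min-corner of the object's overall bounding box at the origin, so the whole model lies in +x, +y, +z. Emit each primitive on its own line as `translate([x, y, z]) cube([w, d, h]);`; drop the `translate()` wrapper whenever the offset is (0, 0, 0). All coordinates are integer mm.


cube([96, 118, 1963]);
translate([866, 0, 0]) cube([96, 118, 1963]);
translate([0, 0, 1963]) cube([962, 118, 96]);


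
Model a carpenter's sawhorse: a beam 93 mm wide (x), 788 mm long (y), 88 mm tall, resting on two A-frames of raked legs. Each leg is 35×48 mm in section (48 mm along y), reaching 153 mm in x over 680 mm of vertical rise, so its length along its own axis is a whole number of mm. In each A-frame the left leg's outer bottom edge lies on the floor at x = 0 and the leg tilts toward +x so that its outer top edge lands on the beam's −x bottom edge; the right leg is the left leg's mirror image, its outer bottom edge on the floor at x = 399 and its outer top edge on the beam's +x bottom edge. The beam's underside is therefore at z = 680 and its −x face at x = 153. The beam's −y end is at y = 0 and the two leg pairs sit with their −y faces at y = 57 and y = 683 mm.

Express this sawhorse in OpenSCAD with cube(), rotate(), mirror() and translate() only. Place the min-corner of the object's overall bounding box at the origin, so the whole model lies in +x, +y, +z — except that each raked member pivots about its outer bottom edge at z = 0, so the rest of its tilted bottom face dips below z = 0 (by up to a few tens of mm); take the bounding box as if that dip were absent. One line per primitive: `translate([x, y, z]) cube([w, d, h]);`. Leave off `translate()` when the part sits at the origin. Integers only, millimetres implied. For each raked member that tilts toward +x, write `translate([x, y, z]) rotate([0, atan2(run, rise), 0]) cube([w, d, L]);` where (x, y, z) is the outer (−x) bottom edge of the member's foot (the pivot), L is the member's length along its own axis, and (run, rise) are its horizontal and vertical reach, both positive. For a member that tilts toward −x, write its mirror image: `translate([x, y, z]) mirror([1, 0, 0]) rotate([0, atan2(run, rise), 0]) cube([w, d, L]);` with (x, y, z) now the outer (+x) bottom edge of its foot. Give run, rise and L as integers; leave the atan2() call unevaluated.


// leg length = √(153² + 680²) = 697
// right-leg outer foot x = 2·153 + 93 = 399
// beam min-corner = (153, 0, 680)
translate([153, 0, 680]) cube([93, 788, 88]);
translate([0, 57, 0]) rotate([0, atan2(153, 680), 0]) cube([35, 48, 697]);
translate([399, 57, 0]) mirror([1, 0, 0]) rotate([0, atan2(153, 680), 0]) cube([35, 48, 697]);
translate([0, 683, 0]) rotate([0, atan2(153, 680), 0]) cube([35, 48, 697]);
translate([399, 683, 0]) mirror([1, 0, 0]) rotate([0, atan2(153, 680), 0]) cube([35, 48, 697]);


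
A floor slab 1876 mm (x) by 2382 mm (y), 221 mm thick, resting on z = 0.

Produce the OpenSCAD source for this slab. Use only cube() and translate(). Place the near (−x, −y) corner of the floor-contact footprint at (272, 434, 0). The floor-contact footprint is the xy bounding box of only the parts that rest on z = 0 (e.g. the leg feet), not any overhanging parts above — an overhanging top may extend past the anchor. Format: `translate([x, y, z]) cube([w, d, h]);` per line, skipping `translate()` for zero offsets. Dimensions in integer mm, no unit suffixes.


translate([272, 434, 0]) cube([1876, 2382, 221]);


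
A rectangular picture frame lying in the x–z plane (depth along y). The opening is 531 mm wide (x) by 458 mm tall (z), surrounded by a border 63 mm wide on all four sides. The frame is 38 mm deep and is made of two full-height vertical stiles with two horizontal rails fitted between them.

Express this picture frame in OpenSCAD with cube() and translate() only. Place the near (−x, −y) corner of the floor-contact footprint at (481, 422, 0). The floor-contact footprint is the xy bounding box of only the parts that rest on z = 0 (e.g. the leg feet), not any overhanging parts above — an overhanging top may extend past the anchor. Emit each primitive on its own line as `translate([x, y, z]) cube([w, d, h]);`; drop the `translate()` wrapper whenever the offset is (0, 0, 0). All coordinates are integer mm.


translate([481, 422, 0]) cube([63, 38, 584]);
translate([1075, 422, 0]) cube([63, 38, 584]);
translate([544, 422, 0]) cube([531, 38, 63]);
translate([544, 422, 521]) cube([531, 38, 63]);


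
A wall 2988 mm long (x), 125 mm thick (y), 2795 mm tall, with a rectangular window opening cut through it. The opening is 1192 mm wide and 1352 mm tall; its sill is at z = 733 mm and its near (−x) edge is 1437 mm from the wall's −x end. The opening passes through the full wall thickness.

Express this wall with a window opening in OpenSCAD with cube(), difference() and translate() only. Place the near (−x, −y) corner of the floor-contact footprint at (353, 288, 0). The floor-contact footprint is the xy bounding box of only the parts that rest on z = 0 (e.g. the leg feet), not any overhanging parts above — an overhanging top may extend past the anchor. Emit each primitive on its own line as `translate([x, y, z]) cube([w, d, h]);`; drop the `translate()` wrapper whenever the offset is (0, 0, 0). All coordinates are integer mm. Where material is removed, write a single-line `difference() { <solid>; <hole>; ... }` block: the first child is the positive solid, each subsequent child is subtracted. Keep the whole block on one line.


difference() { translate([353, 288, 0]) cube([2988, 125, 2795]); translate([1790, 288, 733]) cube([1192, 125, 1352]); }


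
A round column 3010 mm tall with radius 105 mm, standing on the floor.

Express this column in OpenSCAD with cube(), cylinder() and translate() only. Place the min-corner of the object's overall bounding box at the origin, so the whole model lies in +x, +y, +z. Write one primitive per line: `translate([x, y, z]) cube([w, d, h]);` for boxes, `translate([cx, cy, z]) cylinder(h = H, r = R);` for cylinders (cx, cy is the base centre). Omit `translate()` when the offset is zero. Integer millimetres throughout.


translate([105, 105, 0]) cylinder(h = 3010, r = 105);


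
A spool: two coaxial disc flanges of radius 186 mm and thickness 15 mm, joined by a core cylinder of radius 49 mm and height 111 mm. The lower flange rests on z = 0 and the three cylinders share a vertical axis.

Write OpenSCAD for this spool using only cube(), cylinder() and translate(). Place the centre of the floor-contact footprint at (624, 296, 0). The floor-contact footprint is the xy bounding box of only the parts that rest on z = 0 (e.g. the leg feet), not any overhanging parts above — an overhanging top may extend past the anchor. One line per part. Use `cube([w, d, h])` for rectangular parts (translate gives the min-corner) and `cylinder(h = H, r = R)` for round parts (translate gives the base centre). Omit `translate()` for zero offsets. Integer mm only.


translate([624, 296, 0]) cylinder(h = 15, r = 186);
translate([624, 296, 15]) cylinder(h = 111, r = 49);
translate([624, 296, 126]) cylinder(h = 15, r = 186);


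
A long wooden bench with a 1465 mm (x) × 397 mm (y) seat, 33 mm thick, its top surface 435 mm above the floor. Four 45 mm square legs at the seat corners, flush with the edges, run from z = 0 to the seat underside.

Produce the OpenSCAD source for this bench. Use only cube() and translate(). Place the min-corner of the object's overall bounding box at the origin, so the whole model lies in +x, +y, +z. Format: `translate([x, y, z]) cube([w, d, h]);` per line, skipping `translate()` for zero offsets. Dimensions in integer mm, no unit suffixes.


translate([0, 0, 402]) cube([1465, 397, 33]);
cube([45, 45, 402]);
translate([0, 352, 0]) cube([45, 45, 402]);
translate([1420, 0, 0]) cube([45, 45, 402]);
translate([1420, 352, 0]) cube([45, 45, 402]);


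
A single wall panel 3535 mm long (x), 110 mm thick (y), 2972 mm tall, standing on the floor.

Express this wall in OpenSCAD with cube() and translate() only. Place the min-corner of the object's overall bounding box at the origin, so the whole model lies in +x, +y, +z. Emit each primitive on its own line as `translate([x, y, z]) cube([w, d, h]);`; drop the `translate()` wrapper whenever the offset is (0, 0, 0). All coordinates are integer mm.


cube([3535, 110, 2972]);


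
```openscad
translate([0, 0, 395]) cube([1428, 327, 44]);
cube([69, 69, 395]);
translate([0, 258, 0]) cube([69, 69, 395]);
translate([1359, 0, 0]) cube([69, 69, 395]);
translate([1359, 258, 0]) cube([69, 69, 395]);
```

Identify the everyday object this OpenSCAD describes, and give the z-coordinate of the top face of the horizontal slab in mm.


A bench. The seat-top height is 439 mm.

A long slab on four corner posts — a bench. The slab sits at z = 395 with thickness 44, so the top is 395 + 44 = 439 mm.


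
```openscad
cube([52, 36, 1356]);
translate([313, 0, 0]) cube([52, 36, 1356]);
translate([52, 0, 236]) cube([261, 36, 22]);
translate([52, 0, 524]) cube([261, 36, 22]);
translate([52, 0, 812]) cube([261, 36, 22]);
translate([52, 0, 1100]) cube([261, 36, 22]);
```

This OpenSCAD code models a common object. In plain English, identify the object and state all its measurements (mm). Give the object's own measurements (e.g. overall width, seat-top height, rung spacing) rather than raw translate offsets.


A straight ladder. Two 52×36 mm vertical rails, 1356 mm tall, stand 365 mm apart (outside-to-outside) with their front faces coplanar on the −y side. 4 rungs, each 36 mm deep and 22 mm tall, span between the inner faces of the rails, front faces flush with the rails. The lowest rung's underside is at z = 236 mm and rungs are spaced 288 mm apart (underside to underside).


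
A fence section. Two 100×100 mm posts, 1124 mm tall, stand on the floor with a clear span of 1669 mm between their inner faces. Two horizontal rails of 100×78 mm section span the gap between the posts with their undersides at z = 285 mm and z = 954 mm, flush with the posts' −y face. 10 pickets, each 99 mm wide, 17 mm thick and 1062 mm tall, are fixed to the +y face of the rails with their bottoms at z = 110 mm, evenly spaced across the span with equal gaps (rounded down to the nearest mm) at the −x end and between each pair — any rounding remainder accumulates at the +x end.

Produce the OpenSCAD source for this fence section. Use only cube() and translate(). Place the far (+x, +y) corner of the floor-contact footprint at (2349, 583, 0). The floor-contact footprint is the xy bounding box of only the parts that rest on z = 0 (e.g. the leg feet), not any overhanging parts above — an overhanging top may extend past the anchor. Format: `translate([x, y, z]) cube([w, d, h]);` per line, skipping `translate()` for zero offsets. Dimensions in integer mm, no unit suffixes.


translate([480, 483, 0]) cube([100, 100, 1124]);
translate([2249, 483, 0]) cube([100, 100, 1124]);
translate([580, 483, 285]) cube([1669, 100, 78]);
translate([580, 483, 954]) cube([1669, 100, 78]);
translate([641, 583, 110]) cube([99, 17, 1062]);
translate([801, 583, 110]) cube([99, 17, 1062]);
translate([961, 583, 110]) cube([99, 17, 1062]);
translate([1121, 583, 110]) cube([99, 17, 1062]);
translate([1281, 583, 110]) cube([99, 17, 1062]);
translate([1441, 583, 110]) cube([99, 17, 1062]);
translate([1601, 583, 110]) cube([99, 17, 1062]);
translate([1761, 583, 110]) cube([99, 17, 1062]);
translate([1921, 583, 110]) cube([99, 17, 1062]);
translate([2081, 583, 110]) cube([99, 17, 1062]);


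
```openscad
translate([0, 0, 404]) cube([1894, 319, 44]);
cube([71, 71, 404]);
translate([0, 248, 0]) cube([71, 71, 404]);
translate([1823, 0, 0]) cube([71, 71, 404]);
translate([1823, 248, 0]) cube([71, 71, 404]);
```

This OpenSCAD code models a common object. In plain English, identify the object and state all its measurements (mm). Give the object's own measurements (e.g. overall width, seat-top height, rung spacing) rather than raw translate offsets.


A long wooden bench with a 1894 mm (x) × 319 mm (y) seat, 44 mm thick, its top surface 448 mm above the floor. Four 71 mm square legs at the seat corners, flush with the edges, run from z = 0 to the seat underside.


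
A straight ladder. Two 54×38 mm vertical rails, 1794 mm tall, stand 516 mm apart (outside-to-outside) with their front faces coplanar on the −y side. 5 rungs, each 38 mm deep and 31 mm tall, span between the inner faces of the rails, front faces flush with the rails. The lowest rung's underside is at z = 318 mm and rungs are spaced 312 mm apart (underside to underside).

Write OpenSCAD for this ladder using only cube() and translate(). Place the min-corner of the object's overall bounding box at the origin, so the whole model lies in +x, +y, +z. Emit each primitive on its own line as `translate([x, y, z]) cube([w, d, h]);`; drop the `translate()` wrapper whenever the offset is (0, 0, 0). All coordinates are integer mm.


cube([54, 38, 1794]);
translate([462, 0, 0]) cube([54, 38, 1794]);
translate([54, 0, 318]) cube([408, 38, 31]);
translate([54, 0, 630]) cube([408, 38, 31]);
translate([54, 0, 942]) cube([408, 38, 31]);
translate([54, 0, 1254]) cube([408, 38, 31]);
translate([54, 0, 1566]) cube([408, 38, 31]);


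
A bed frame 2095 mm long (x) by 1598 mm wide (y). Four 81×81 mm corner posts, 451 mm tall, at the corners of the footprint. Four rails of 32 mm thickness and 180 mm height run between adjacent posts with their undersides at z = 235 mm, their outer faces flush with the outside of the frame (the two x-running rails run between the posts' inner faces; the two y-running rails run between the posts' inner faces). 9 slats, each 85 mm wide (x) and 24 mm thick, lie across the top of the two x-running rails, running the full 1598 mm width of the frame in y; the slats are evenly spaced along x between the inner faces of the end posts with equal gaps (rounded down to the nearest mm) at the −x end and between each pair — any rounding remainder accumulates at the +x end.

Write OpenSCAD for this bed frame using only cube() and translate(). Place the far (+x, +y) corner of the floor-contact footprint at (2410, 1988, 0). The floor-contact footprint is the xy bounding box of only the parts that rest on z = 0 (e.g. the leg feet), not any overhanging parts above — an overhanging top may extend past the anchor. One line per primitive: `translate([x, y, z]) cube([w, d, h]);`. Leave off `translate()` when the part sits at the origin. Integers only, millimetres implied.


translate([315, 390, 0]) cube([81, 81, 451]);
translate([315, 1907, 0]) cube([81, 81, 451]);
translate([2329, 390, 0]) cube([81, 81, 451]);
translate([2329, 1907, 0]) cube([81, 81, 451]);
translate([396, 390, 235]) cube([1933, 32, 180]);
translate([396, 1956, 235]) cube([1933, 32, 180]);
translate([315, 471, 235]) cube([32, 1436, 180]);
translate([2378, 471, 235]) cube([32, 1436, 180]);
translate([512, 390, 415]) cube([85, 1598, 24]);
translate([713, 390, 415]) cube([85, 1598, 24]);
translate([914, 390, 415]) cube([85, 1598, 24]);
translate([1115, 390, 415]) cube([85, 1598, 24]);
translate([1316, 390, 415]) cube([85, 1598, 24]);
translate([1517, 390, 415]) cube([85, 1598, 24]);
translate([1718, 390, 415]) cube([85, 1598, 24]);
translate([1919, 390, 415]) cube([85, 1598, 24]);
translate([2120, 390, 415]) cube([85, 1598, 24]);


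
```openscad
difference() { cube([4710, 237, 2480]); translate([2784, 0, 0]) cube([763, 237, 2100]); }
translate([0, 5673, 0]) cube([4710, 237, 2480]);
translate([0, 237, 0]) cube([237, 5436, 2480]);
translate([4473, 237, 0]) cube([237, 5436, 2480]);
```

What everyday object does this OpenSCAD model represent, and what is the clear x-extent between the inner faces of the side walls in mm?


A single room. The interior width is 4236 mm.

Four walls enclosing a rectangle with a door in the front wall — a room. Outside width 4710 minus two 237 mm walls gives 4236 mm.


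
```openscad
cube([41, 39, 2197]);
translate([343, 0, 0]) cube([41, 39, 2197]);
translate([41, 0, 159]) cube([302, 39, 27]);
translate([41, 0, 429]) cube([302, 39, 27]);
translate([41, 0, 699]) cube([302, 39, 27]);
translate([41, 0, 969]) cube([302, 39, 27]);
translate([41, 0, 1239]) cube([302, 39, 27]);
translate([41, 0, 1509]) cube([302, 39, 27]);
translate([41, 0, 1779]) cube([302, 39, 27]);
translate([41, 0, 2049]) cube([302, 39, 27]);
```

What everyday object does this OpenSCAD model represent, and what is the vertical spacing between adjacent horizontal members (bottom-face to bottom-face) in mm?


A ladder. The rung spacing is 270 mm.

Two tall 41×39 posts with 8 short bars between them — a ladder. Adjacent rungs sit at z = 159 and z = 429, so the spacing is 429 − 159 = 270 mm.


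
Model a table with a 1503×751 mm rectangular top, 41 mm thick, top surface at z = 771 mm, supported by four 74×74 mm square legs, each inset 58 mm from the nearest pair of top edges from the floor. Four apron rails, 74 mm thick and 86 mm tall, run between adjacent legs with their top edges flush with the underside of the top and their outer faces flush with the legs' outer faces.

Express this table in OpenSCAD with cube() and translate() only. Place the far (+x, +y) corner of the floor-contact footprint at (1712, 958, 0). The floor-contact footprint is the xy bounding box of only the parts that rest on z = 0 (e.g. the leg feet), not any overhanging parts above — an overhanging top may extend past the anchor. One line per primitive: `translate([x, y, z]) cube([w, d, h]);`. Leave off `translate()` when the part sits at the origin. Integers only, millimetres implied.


translate([267, 265, 730]) cube([1503, 751, 41]);
translate([325, 323, 0]) cube([74, 74, 730]);
translate([1638, 323, 0]) cube([74, 74, 730]);
translate([325, 884, 0]) cube([74, 74, 730]);
translate([1638, 884, 0]) cube([74, 74, 730]);
translate([399, 323, 644]) cube([1239, 74, 86]);
translate([399, 884, 644]) cube([1239, 74, 86]);
translate([325, 397, 644]) cube([74, 487, 86]);
translate([1638, 397, 644]) cube([74, 487, 86]);


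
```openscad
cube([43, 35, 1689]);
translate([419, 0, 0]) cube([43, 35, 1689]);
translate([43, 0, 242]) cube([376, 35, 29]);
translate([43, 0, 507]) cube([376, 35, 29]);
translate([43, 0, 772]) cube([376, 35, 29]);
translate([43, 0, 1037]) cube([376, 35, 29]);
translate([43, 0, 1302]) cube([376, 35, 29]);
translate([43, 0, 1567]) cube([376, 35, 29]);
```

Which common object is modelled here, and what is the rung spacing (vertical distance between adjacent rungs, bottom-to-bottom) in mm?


A ladder. The rung spacing is 265 mm.

Two tall 43×35 posts with 6 short bars between them — a ladder. Adjacent rungs sit at z = 242 and z = 507, so the spacing is 507 − 242 = 265 mm.


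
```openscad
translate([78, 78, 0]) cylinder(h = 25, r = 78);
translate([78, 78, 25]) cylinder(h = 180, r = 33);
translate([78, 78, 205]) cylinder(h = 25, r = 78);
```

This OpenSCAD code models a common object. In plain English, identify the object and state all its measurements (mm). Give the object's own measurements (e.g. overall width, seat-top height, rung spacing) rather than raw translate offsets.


A spool: two coaxial disc flanges of radius 78 mm and thickness 25 mm, joined by a core cylinder of radius 33 mm and height 180 mm. The lower flange rests on z = 0 and the three cylinders share a vertical axis.


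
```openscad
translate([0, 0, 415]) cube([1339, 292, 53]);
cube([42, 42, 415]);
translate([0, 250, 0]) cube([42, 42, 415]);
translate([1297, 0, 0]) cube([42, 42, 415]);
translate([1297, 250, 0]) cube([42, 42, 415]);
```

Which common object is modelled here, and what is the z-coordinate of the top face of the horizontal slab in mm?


A bench. The seat-top height is 468 mm.

A long slab on four corner posts — a bench. The slab sits at z = 415 with thickness 53, so the top is 415 + 53 = 468 mm.


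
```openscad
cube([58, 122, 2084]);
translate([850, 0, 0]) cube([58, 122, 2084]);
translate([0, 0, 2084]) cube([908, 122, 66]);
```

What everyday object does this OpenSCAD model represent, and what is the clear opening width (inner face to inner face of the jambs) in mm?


A door frame. The clear opening width is 792 mm.

Two 2084 mm tall posts with a header on top — a door frame. The left jamb is 58 mm wide at x = 0; the right jamb starts at x = 850. The clear opening is 850 − 58 = 792 mm.


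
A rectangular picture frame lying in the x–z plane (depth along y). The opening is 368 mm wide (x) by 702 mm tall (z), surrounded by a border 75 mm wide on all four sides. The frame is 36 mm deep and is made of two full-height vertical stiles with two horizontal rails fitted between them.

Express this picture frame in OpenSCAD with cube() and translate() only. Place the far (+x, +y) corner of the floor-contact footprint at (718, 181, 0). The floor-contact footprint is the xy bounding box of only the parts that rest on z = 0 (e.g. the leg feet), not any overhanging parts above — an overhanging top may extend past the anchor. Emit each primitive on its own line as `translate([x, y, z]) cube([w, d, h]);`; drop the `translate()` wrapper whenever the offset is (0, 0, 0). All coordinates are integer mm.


translate([200, 145, 0]) cube([75, 36, 852]);
translate([643, 145, 0]) cube([75, 36, 852]);
translate([275, 145, 0]) cube([368, 36, 75]);
translate([275, 145, 777]) cube([368, 36, 75]);


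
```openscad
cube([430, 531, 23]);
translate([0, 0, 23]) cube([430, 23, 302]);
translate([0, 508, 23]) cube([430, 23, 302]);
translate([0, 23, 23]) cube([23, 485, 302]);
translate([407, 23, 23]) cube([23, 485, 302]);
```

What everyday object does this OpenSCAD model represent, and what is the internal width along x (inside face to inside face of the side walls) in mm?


An open box. The internal width is 384 mm.

A 430×531 base slab with four walls standing on it — an open box. The base is 430 mm wide and the walls are 23 mm thick, so the internal width is 430 − 2 × 23 = 384 mm.


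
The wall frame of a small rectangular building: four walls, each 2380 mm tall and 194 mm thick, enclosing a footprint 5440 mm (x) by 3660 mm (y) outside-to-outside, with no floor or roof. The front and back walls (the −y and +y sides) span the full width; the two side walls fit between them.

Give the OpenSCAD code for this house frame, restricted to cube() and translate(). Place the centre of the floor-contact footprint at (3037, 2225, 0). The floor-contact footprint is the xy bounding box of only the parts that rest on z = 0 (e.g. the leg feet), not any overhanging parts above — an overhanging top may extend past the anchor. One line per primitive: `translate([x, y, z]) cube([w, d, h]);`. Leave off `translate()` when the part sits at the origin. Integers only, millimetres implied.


translate([317, 395, 0]) cube([5440, 194, 2380]);
translate([317, 3861, 0]) cube([5440, 194, 2380]);
translate([317, 589, 0]) cube([194, 3272, 2380]);
translate([5563, 589, 0]) cube([194, 3272, 2380]);


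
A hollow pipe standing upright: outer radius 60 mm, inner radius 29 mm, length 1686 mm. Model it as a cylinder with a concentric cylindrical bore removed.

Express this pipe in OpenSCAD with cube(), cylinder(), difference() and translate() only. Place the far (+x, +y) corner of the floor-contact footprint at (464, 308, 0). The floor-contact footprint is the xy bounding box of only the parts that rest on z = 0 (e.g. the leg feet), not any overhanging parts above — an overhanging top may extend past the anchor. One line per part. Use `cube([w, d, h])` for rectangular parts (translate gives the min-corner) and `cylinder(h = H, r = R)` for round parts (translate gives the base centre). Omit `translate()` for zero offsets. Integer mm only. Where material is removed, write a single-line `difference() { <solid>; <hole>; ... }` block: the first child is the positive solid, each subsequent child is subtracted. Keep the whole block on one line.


difference() { translate([404, 248, 0]) cylinder(h = 1686, r = 60); translate([404, 248, 0]) cylinder(h = 1686, r = 29); }


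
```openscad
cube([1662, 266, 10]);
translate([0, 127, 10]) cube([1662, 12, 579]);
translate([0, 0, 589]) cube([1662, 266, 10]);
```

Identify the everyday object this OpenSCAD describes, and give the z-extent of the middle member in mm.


An I-beam. The web height is 579 mm.

Two wide flanges with a thin centred web — an I-beam. Overall 599 mm minus two 10 mm flanges gives a web of 599 − 2·10 = 579 mm.


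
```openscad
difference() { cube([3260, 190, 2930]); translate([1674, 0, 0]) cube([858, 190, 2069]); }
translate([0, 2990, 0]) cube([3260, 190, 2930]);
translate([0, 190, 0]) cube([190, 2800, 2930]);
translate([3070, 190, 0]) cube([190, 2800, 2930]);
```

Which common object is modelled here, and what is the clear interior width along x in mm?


A single room. The interior width is 2880 mm.

Four walls enclosing a rectangle with a door in the front wall — a room. Outside width 3260 minus two 190 mm walls gives 2880 mm.


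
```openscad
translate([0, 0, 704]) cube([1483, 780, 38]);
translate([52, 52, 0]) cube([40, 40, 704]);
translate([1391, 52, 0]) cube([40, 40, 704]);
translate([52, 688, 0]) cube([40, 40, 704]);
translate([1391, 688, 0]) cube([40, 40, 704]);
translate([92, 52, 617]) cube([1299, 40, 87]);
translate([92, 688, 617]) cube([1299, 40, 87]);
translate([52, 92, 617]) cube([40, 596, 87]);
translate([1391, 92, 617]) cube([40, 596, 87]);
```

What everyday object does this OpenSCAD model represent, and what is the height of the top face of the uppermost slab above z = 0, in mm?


A table. The table height is 742 mm.

A 1483×780×38 slab sits at z = 704 on four 40 mm square posts — a table. The top surface is at 704 + 38 = 742 mm.


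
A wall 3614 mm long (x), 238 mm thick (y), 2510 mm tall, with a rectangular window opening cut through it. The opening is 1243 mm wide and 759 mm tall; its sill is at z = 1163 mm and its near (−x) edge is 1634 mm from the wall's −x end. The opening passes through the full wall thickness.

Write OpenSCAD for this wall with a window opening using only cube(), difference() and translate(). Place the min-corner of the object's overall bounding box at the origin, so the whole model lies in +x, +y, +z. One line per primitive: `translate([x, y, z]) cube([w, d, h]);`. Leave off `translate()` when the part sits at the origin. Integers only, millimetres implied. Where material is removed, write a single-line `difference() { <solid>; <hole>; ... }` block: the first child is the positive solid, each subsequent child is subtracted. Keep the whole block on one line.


difference() { cube([3614, 238, 2510]); translate([1634, 0, 1163]) cube([1243, 238, 759]); }


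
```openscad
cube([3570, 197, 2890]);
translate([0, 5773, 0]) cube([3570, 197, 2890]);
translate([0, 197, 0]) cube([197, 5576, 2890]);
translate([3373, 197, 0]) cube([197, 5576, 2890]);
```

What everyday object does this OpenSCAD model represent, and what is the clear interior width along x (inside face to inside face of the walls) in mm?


A house (or room) frame. The interior width is 3176 mm.

Four 2890 mm walls enclosing a rectangle with no floor or roof — a room or house frame. Outside width is 3570 mm and wall thickness is 197 mm, so the interior width is 3570 − 2 × 197 = 3176 mm.


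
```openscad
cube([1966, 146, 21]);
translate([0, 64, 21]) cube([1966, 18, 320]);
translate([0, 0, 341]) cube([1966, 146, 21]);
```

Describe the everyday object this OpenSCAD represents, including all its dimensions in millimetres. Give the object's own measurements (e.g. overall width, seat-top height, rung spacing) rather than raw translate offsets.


An I-beam lying along x, 1966 mm long. Overall section height 362 mm. Two flanges 146 mm wide (y) and 21 mm thick, one on the floor and one at the top; a web 18 mm thick runs between them, centred on the flange width.


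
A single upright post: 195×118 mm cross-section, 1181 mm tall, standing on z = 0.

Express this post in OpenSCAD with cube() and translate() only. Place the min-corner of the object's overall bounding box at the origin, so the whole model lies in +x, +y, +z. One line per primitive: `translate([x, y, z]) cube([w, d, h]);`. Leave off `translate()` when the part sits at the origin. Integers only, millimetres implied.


cube([195, 118, 1181]);


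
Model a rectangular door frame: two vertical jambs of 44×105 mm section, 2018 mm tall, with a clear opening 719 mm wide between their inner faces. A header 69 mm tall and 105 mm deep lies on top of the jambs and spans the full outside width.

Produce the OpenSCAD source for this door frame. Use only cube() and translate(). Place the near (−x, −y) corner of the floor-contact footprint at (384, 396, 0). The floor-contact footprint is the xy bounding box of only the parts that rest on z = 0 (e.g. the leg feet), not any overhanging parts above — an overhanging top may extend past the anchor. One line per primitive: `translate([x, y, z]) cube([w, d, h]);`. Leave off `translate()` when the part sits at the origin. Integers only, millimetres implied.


translate([384, 396, 0]) cube([44, 105, 2018]);
translate([1147, 396, 0]) cube([44, 105, 2018]);
translate([384, 396, 2018]) cube([807, 105, 69]);


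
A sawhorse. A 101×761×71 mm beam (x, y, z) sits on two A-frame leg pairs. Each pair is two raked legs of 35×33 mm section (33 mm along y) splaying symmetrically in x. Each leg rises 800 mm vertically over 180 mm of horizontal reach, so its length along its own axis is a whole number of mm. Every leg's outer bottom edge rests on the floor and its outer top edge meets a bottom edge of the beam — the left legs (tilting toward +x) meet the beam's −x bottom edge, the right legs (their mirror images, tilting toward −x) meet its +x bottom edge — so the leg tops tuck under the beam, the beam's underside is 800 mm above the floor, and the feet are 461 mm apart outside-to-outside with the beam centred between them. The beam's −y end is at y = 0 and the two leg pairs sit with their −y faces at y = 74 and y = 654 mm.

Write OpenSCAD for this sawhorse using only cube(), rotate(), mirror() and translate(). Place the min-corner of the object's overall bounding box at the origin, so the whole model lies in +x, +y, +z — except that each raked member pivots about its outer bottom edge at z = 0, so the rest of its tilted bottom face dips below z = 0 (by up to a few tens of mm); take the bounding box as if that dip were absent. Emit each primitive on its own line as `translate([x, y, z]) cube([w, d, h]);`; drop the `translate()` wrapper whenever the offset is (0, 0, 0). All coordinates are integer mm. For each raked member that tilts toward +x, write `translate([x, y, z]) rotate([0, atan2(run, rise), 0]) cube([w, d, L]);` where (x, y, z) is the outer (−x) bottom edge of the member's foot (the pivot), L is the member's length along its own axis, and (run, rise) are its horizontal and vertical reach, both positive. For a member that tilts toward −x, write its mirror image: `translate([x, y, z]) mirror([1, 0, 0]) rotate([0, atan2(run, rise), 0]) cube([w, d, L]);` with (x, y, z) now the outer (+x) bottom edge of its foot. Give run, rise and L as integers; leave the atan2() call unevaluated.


translate([180, 0, 800]) cube([101, 761, 71]);
translate([0, 74, 0]) rotate([0, atan2(180, 800), 0]) cube([35, 33, 820]);
translate([461, 74, 0]) mirror([1, 0, 0]) rotate([0, atan2(180, 800), 0]) cube([35, 33, 820]);
translate([0, 654, 0]) rotate([0, atan2(180, 800), 0]) cube([35, 33, 820]);
translate([461, 654, 0]) mirror([1, 0, 0]) rotate([0, atan2(180, 800), 0]) cube([35, 33, 820]);


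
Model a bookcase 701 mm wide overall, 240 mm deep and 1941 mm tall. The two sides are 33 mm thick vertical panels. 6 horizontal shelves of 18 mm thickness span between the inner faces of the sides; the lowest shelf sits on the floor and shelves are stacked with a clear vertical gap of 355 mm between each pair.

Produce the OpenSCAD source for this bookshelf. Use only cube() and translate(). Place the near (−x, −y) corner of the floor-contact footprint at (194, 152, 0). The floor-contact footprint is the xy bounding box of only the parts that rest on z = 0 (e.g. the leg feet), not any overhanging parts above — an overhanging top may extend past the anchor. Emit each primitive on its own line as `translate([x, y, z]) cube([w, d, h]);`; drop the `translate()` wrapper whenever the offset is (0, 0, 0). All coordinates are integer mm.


translate([194, 152, 0]) cube([33, 240, 1941]);
translate([862, 152, 0]) cube([33, 240, 1941]);
translate([227, 152, 0]) cube([635, 240, 18]);
translate([227, 152, 373]) cube([635, 240, 18]);
translate([227, 152, 746]) cube([635, 240, 18]);
translate([227, 152, 1119]) cube([635, 240, 18]);
translate([227, 152, 1492]) cube([635, 240, 18]);
translate([227, 152, 1865]) cube([635, 240, 18]);


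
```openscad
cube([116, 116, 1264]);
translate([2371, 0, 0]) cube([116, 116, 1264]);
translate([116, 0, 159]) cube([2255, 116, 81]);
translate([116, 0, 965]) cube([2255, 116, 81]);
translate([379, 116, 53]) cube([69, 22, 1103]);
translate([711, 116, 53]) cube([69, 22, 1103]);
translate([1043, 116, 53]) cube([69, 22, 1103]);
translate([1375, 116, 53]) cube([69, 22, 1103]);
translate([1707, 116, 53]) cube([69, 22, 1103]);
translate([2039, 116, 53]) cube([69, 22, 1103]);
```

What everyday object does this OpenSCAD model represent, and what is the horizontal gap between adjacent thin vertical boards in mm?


A fence section. The picket gap is 263 mm.

Two posts, two rails, 6 pickets — a fence section. Span 2255 mm holds 6 pickets of 69 mm with 7 equal gaps: ⌊(2255 − 6·69) / 7⌋ = 263 mm.


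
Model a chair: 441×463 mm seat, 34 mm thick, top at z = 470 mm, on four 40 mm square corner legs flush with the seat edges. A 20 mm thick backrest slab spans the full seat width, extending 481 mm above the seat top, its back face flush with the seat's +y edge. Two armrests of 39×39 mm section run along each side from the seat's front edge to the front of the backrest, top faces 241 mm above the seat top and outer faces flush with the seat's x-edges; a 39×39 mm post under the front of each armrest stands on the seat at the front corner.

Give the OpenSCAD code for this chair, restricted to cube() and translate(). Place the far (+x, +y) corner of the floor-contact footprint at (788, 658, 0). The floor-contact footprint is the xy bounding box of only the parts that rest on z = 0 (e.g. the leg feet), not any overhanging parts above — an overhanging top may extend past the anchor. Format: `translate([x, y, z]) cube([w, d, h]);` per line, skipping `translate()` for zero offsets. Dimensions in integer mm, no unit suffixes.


translate([347, 195, 436]) cube([441, 463, 34]);
translate([347, 195, 0]) cube([40, 40, 436]);
translate([748, 195, 0]) cube([40, 40, 436]);
translate([347, 618, 0]) cube([40, 40, 436]);
translate([748, 618, 0]) cube([40, 40, 436]);
translate([347, 638, 470]) cube([441, 20, 481]);
translate([347, 195, 672]) cube([39, 443, 39]);
translate([749, 195, 672]) cube([39, 443, 39]);
translate([347, 195, 470]) cube([39, 39, 202]);
translate([749, 195, 470]) cube([39, 39, 202]);
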